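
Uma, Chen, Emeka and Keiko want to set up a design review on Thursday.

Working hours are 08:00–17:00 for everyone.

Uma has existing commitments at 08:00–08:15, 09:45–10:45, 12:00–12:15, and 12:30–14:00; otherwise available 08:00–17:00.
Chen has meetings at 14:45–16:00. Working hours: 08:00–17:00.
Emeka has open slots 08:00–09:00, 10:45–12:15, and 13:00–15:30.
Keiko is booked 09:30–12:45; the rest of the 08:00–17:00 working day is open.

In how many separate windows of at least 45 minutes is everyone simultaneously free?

Uma free within 08:00–17:00: 08:15–09:45, 10:45–12:00, 12:15–12:30, 14:00–17:00.
Chen free within 08:00–17:00: 08:00–14:45, 16:00–17:00.
Keiko free within 08:00–17:00: 08:00–09:30, 12:45–17:00.
Uma ∩ Chen: 08:15–09:45, 10:45–12:00, 12:15–12:30, 14:00–14:45, 16:00–17:00.
Uma ∩ Chen ∩ Emeka: 08:15–09:00, 10:45–12:00, 14:00–14:45.
Uma ∩ Chen ∩ Emeka ∩ Keiko: 08:15–09:00, 14:00–14:45.
Windows ≥ 45 min: 08:15–09:00, 14:00–14:45.
That's 2 windows.

2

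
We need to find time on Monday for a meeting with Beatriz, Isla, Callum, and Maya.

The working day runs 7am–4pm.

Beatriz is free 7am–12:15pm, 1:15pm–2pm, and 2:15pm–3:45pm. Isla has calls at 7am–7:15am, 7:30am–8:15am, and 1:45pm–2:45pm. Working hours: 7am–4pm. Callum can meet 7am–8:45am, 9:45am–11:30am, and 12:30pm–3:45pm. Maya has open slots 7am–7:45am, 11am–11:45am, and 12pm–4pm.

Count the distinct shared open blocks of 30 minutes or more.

3

Isla free within 07:00–16:00: 07:15–07:30, 08:15–13:45, 14:45–16:00.
Beatriz ∩ Isla: 07:15–07:30, 08:15–12:15, 13:15–13:45, 14:45–15:45.
Beatriz ∩ Isla ∩ Callum: 07:15–07:30, 08:15–08:45, 09:45–11:30, 13:15–13:45, 14:45–15:45.
Beatriz ∩ Isla ∩ Callum ∩ Maya: 07:15–07:30, 11:00–11:30, 13:15–13:45, 14:45–15:45.
Windows ≥ 30 min: 11:00–11:30, 13:15–13:45, 14:45–15:45.
That's 3 windows.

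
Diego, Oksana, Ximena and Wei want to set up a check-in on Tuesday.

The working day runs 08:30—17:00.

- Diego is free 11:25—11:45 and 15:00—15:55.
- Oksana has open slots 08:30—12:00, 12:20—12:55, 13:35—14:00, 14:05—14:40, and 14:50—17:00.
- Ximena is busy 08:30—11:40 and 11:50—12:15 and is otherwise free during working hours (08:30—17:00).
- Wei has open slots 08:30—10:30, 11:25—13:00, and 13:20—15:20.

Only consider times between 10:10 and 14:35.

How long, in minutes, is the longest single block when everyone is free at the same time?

5 minutes

Ximena free within 08:30–17:00: 11:40–11:50, 12:15–17:00.
Diego ∩ Oksana: 11:25–11:45, 15:00–15:55.
Diego ∩ Oksana ∩ Ximena: 11:40–11:45, 15:00–15:55.
Diego ∩ Oksana ∩ Ximena ∩ Wei: 11:40–11:45, 15:00–15:20.
Restricted to 10:10–14:35: 11:40–11:45.
Single common window of 5 minutes.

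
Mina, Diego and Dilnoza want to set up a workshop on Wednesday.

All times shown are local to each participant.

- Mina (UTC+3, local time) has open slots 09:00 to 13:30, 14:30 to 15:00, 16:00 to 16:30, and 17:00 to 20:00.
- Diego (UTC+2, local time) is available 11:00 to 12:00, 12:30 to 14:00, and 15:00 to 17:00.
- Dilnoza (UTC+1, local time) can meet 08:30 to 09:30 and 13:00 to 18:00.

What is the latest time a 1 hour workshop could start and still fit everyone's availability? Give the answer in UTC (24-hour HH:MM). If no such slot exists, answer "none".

14:00

Mina → UTC: 06:00–10:30, 11:30–12:00, 13:00–13:30, 14:00–17:00.
Diego → UTC: 09:00–10:00, 10:30–12:00, 13:00–15:00.
Dilnoza → UTC: 07:30–08:30, 12:00–17:00.
Mina ∩ Diego: 09:00–10:00, 11:30–12:00, 13:00–13:30, 14:00–15:00.
Mina ∩ Diego ∩ Dilnoza: 13:00–13:30, 14:00–15:00.
Windows ≥ 60 min: 14:00–15:00.
Latest start in the last window 14:00–15:00 is 15:00 − 60 min = 14:00.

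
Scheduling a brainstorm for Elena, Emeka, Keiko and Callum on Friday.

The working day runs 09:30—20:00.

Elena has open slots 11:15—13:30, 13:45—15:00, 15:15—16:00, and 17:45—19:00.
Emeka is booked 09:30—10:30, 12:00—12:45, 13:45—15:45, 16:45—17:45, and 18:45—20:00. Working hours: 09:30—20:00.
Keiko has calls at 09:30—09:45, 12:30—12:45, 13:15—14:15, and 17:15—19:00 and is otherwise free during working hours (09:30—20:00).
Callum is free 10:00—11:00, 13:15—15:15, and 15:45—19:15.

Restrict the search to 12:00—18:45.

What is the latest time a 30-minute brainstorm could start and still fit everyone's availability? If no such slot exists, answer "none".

Emeka free within 09:30–20:00: 10:30–12:00, 12:45–13:45, 15:45–16:45, 17:45–18:45.
Keiko free within 09:30–20:00: 09:45–12:30, 12:45–13:15, 14:15–17:15, 19:00–20:00.
Elena ∩ Emeka: 11:15–12:00, 12:45–13:30, 15:45–16:00, 17:45–18:45.
Elena ∩ Emeka ∩ Keiko: 11:15–12:00, 12:45–13:15, 15:45–16:00.
Elena ∩ Emeka ∩ Keiko ∩ Callum: 15:45–16:00.
Restricted to 12:00–18:45: 15:45–16:00.
Windows ≥ 30 min: (none).

none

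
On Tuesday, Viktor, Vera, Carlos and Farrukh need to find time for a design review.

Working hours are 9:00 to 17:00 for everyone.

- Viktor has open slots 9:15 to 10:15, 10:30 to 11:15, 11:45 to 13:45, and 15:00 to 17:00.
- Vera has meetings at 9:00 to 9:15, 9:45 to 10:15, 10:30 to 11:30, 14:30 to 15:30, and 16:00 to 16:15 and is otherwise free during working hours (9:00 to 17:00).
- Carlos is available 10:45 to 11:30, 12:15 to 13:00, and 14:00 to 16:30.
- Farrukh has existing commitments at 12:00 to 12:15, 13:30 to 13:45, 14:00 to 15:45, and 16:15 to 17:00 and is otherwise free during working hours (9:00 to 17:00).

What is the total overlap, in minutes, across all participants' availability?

Vera free within 09:00–17:00: 09:15–09:45, 10:15–10:30, 11:30–14:30, 15:30–16:00, 16:15–17:00.
Farrukh free within 09:00–17:00: 09:00–12:00, 12:15–13:30, 13:45–14:00, 15:45–16:15.
Viktor ∩ Vera: 09:15–09:45, 11:45–13:45, 15:30–16:00, 16:15–17:00.
Viktor ∩ Vera ∩ Carlos: 12:15–13:00, 15:30–16:00, 16:15–16:30.
Viktor ∩ Vera ∩ Carlos ∩ Farrukh: 12:15–13:00, 15:45–16:00.
Total common minutes: 45 + 15 = 60.

60 minutes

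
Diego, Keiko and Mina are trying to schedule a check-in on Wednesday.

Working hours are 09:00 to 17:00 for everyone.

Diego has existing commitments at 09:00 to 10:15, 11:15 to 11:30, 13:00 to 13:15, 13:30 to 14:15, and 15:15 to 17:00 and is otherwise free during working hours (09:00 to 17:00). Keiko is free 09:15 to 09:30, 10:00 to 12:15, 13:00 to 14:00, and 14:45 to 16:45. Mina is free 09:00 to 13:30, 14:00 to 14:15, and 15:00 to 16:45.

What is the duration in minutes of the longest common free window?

60 minutes

Diego free within 09:00–17:00: 10:15–11:15, 11:30–13:00, 13:15–13:30, 14:15–15:15.
Diego ∩ Keiko: 10:15–11:15, 11:30–12:15, 13:15–13:30, 14:45–15:15.
Diego ∩ Keiko ∩ Mina: 10:15–11:15, 11:30–12:15, 13:15–13:30, 15:00–15:15.
Common window lengths: 60, 45, 15, 15 min; longest is 60.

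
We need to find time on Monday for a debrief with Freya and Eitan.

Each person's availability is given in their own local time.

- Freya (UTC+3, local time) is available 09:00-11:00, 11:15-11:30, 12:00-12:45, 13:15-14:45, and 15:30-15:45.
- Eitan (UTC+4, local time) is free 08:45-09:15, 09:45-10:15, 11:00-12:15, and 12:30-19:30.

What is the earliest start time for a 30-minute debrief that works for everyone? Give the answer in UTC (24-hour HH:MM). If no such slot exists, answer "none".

07:00

Freya → UTC: 06:00–08:00, 08:15–08:30, 09:00–09:45, 10:15–11:45, 12:30–12:45.
Eitan → UTC: 04:45–05:15, 05:45–06:15, 07:00–08:15, 08:30–15:30.
Freya ∩ Eitan: 06:00–06:15, 07:00–08:00, 09:00–09:45, 10:15–11:45, 12:30–12:45.
Windows ≥ 30 min: 07:00–08:00, 09:00–09:45, 10:15–11:45.
Earliest such window starts at 07:00.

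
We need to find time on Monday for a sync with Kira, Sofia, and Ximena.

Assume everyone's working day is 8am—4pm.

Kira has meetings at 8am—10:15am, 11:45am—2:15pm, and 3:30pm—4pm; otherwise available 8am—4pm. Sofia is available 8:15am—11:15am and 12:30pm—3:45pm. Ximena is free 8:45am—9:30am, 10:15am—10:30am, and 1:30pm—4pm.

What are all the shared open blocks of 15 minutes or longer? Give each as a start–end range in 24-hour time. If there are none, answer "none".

10:15–10:30, 14:15–15:30

Kira free within 08:00–16:00: 10:15–11:45, 14:15–15:30.
Kira ∩ Sofia: 10:15–11:15, 14:15–15:30.
Kira ∩ Sofia ∩ Ximena: 10:15–10:30, 14:15–15:30.
Windows ≥ 15 min: 10:15–10:30, 14:15–15:30.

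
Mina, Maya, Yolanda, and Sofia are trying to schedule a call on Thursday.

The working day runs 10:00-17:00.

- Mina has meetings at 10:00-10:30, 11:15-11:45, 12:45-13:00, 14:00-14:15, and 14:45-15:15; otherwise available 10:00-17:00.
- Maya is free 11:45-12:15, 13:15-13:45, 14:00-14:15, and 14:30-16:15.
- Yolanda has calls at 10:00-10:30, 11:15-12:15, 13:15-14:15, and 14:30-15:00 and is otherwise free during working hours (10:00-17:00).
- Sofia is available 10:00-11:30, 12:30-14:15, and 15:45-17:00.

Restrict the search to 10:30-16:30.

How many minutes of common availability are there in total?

30 minutes

Mina free within 10:00–17:00: 10:30–11:15, 11:45–12:45, 13:00–14:00, 14:15–14:45, 15:15–17:00.
Yolanda free within 10:00–17:00: 10:30–11:15, 12:15–13:15, 14:15–14:30, 15:00–17:00.
Mina ∩ Maya: 11:45–12:15, 13:15–13:45, 14:30–14:45, 15:15–16:15.
Mina ∩ Maya ∩ Yolanda: 15:15–16:15.
Mina ∩ Maya ∩ Yolanda ∩ Sofia: 15:45–16:15.
Restricted to 10:30–16:30: 15:45–16:15.
Total common minutes: 30.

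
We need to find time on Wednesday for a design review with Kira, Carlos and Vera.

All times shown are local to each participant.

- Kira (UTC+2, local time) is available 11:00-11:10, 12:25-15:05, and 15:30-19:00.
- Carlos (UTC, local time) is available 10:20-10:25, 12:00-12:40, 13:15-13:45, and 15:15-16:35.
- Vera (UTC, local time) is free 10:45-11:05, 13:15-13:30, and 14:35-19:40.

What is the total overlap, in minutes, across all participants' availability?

80 minutes

Kira → UTC: 09:00–09:10, 10:25–13:05, 13:30–17:00.
Carlos → UTC: 10:20–10:25, 12:00–12:40, 13:15–13:45, 15:15–16:35.
Vera → UTC: 10:45–11:05, 13:15–13:30, 14:35–19:40.
Kira ∩ Carlos: 12:00–12:40, 13:30–13:45, 15:15–16:35.
Kira ∩ Carlos ∩ Vera: 15:15–16:35.
Total common minutes: 80.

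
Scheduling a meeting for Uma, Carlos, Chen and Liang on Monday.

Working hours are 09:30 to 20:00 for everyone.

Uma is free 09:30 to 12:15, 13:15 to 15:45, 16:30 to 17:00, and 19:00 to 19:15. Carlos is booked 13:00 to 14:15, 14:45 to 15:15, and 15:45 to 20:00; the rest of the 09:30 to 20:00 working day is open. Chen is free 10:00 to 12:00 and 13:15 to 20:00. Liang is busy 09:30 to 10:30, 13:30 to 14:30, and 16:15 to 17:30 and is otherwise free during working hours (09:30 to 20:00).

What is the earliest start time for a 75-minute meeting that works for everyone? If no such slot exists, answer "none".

Carlos free within 09:30–20:00: 09:30–13:00, 14:15–14:45, 15:15–15:45.
Liang free within 09:30–20:00: 10:30–13:30, 14:30–16:15, 17:30–20:00.
Uma ∩ Carlos: 09:30–12:15, 14:15–14:45, 15:15–15:45.
Uma ∩ Carlos ∩ Chen: 10:00–12:00, 14:15–14:45, 15:15–15:45.
Uma ∩ Carlos ∩ Chen ∩ Liang: 10:30–12:00, 14:30–14:45, 15:15–15:45.
Windows ≥ 75 min: 10:30–12:00.
Earliest such window starts at 10:30.

10:30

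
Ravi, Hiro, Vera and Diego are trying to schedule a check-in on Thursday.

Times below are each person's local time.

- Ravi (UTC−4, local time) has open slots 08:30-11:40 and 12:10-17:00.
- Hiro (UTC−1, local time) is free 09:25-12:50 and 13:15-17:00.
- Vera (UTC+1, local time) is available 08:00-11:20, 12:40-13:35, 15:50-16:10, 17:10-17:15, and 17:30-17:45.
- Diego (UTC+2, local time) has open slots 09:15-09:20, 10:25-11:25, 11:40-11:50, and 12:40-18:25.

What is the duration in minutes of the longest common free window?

Ravi → UTC: 12:30–15:40, 16:10–21:00.
Hiro → UTC: 10:25–13:50, 14:15–18:00.
Vera → UTC: 07:00–10:20, 11:40–12:35, 14:50–15:10, 16:10–16:15, 16:30–16:45.
Diego → UTC: 07:15–07:20, 08:25–09:25, 09:40–09:50, 10:40–16:25.
Ravi ∩ Hiro: 12:30–13:50, 14:15–15:40, 16:10–18:00.
Ravi ∩ Hiro ∩ Vera: 12:30–12:35, 14:50–15:10, 16:10–16:15, 16:30–16:45.
Ravi ∩ Hiro ∩ Vera ∩ Diego: 12:30–12:35, 14:50–15:10, 16:10–16:15.
Common window lengths: 5, 20, 5 min; longest is 20.

20 minutes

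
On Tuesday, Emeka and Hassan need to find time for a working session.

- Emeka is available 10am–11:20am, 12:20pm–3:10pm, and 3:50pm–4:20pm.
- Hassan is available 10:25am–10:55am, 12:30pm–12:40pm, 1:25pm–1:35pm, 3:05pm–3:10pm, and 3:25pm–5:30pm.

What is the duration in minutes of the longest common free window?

30 minutes

Emeka ∩ Hassan: 10:25–10:55, 12:30–12:40, 13:25–13:35, 15:05–15:10, 15:50–16:20.
Common window lengths: 30, 10, 10, 5, 30 min; longest is 30.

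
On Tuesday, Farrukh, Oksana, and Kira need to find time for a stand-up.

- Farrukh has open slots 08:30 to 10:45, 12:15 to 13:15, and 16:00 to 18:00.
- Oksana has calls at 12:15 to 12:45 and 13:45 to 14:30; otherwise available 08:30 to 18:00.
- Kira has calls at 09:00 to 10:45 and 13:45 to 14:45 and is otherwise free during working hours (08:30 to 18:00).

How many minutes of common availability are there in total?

180 minutes

Oksana free within 08:30–18:00: 08:30–12:15, 12:45–13:45, 14:30–18:00.
Kira free within 08:30–18:00: 08:30–09:00, 10:45–13:45, 14:45–18:00.
Farrukh ∩ Oksana: 08:30–10:45, 12:45–13:15, 16:00–18:00.
Farrukh ∩ Oksana ∩ Kira: 08:30–09:00, 12:45–13:15, 16:00–18:00.
Total common minutes: 30 + 30 + 120 = 180.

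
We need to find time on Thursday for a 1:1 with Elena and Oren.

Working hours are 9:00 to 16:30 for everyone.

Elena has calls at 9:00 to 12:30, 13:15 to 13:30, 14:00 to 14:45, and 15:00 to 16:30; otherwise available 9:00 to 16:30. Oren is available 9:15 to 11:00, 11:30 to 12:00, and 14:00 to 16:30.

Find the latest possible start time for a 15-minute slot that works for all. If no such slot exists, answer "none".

14:45

Elena free within 09:00–16:30: 12:30–13:15, 13:30–14:00, 14:45–15:00.
Elena ∩ Oren: 14:45–15:00.
Windows ≥ 15 min: 14:45–15:00.
Latest start in the last window 14:45–15:00 is 15:00 − 15 min = 14:45.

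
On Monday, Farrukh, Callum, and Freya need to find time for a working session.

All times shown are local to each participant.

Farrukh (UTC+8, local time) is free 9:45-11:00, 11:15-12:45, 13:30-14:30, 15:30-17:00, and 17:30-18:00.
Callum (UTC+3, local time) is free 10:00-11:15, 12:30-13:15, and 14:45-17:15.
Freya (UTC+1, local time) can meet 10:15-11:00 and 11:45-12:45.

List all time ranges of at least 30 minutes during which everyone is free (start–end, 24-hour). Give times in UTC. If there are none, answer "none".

09:30–10:00

Farrukh → UTC: 01:45–03:00, 03:15–04:45, 05:30–06:30, 07:30–09:00, 09:30–10:00.
Callum → UTC: 07:00–08:15, 09:30–10:15, 11:45–14:15.
Freya → UTC: 09:15–10:00, 10:45–11:45.
Farrukh ∩ Callum: 07:30–08:15, 09:30–10:00.
Farrukh ∩ Callum ∩ Freya: 09:30–10:00.
Windows ≥ 30 min: 09:30–10:00.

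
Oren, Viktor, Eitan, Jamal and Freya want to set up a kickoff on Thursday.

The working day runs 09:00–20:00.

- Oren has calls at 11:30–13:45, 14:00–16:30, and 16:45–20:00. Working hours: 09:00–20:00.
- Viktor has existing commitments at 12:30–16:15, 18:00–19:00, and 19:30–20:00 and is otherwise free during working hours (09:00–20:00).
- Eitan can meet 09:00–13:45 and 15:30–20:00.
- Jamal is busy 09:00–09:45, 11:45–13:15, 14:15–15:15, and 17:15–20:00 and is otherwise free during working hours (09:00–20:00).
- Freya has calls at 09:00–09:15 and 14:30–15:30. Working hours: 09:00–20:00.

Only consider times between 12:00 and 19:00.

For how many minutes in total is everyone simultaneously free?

15 minutes

Oren free within 09:00–20:00: 09:00–11:30, 13:45–14:00, 16:30–16:45.
Viktor free within 09:00–20:00: 09:00–12:30, 16:15–18:00, 19:00–19:30.
Jamal free within 09:00–20:00: 09:45–11:45, 13:15–14:15, 15:15–17:15.
Freya free within 09:00–20:00: 09:15–14:30, 15:30–20:00.
Oren ∩ Viktor: 09:00–11:30, 16:30–16:45.
Oren ∩ Viktor ∩ Eitan: 09:00–11:30, 16:30–16:45.
Oren ∩ Viktor ∩ Eitan ∩ Jamal: 09:45–11:30, 16:30–16:45.
Oren ∩ Viktor ∩ Eitan ∩ Jamal ∩ Freya: 09:45–11:30, 16:30–16:45.
Restricted to 12:00–19:00: 16:30–16:45.
Total common minutes: 15.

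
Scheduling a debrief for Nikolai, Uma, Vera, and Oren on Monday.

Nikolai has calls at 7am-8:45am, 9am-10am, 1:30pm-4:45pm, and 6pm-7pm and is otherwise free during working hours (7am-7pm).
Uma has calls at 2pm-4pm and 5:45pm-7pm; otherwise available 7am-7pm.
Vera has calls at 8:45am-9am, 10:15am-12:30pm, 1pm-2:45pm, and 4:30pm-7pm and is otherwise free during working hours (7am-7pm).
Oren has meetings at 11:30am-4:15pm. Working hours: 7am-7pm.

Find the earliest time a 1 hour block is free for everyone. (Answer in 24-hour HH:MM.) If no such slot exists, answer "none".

Nikolai free within 07:00–19:00: 08:45–09:00, 10:00–13:30, 16:45–18:00.
Uma free within 07:00–19:00: 07:00–14:00, 16:00–17:45.
Vera free within 07:00–19:00: 07:00–08:45, 09:00–10:15, 12:30–13:00, 14:45–16:30.
Oren free within 07:00–19:00: 07:00–11:30, 16:15–19:00.
Nikolai ∩ Uma: 08:45–09:00, 10:00–13:30, 16:45–17:45.
Nikolai ∩ Uma ∩ Vera: 10:00–10:15, 12:30–13:00.
Nikolai ∩ Uma ∩ Vera ∩ Oren: 10:00–10:15.
Windows ≥ 60 min: (none).

none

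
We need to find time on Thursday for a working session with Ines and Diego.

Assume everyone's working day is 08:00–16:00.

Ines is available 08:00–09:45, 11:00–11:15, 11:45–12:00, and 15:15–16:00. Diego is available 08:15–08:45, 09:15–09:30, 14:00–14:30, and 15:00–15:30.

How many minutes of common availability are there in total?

60 minutes

Ines ∩ Diego: 08:15–08:45, 09:15–09:30, 15:15–15:30.
Total common minutes: 30 + 15 + 15 = 60.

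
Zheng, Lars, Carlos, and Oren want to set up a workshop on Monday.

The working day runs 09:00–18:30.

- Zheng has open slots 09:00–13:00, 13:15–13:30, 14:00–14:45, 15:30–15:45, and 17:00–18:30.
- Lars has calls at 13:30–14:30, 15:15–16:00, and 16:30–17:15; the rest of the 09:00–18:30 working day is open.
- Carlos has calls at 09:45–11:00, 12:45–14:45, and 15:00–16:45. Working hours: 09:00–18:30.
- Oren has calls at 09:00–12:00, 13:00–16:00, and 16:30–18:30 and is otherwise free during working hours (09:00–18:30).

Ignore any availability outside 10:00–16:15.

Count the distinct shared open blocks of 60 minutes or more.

Lars free within 09:00–18:30: 09:00–13:30, 14:30–15:15, 16:00–16:30, 17:15–18:30.
Carlos free within 09:00–18:30: 09:00–09:45, 11:00–12:45, 14:45–15:00, 16:45–18:30.
Oren free within 09:00–18:30: 12:00–13:00, 16:00–16:30.
Zheng ∩ Lars: 09:00–13:00, 13:15–13:30, 14:30–14:45, 17:15–18:30.
Zheng ∩ Lars ∩ Carlos: 09:00–09:45, 11:00–12:45, 17:15–18:30.
Zheng ∩ Lars ∩ Carlos ∩ Oren: 12:00–12:45.
Restricted to 10:00–16:15: 12:00–12:45.
Windows ≥ 60 min: (none).
That's 0 windows.

0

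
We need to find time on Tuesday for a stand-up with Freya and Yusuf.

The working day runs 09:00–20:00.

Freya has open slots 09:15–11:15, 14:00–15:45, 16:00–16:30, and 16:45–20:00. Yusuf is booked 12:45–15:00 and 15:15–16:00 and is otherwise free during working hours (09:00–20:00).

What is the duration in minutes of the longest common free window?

Yusuf free within 09:00–20:00: 09:00–12:45, 15:00–15:15, 16:00–20:00.
Freya ∩ Yusuf: 09:15–11:15, 15:00–15:15, 16:00–16:30, 16:45–20:00.
Common window lengths: 120, 15, 30, 195 min; longest is 195.

195 minutes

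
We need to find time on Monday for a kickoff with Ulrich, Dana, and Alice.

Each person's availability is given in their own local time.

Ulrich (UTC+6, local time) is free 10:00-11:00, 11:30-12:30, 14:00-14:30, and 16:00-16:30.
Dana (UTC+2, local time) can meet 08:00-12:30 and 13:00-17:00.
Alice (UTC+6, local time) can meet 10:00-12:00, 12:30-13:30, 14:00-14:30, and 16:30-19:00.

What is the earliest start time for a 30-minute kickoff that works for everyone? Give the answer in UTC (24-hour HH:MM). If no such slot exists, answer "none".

08:00

Ulrich → UTC: 04:00–05:00, 05:30–06:30, 08:00–08:30, 10:00–10:30.
Dana → UTC: 06:00–10:30, 11:00–15:00.
Alice → UTC: 04:00–06:00, 06:30–07:30, 08:00–08:30, 10:30–13:00.
Ulrich ∩ Dana: 06:00–06:30, 08:00–08:30, 10:00–10:30.
Ulrich ∩ Dana ∩ Alice: 08:00–08:30.
Windows ≥ 30 min: 08:00–08:30.
Earliest such window starts at 08:00.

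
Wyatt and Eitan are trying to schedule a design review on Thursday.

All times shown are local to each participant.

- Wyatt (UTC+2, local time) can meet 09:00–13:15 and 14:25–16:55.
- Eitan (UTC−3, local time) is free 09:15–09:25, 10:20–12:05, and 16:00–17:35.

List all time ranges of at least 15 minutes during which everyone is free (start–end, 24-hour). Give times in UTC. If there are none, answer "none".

Wyatt → UTC: 07:00–11:15, 12:25–14:55.
Eitan → UTC: 12:15–12:25, 13:20–15:05, 19:00–20:35.
Wyatt ∩ Eitan: 13:20–14:55.
Windows ≥ 15 min: 13:20–14:55.

13:20–14:55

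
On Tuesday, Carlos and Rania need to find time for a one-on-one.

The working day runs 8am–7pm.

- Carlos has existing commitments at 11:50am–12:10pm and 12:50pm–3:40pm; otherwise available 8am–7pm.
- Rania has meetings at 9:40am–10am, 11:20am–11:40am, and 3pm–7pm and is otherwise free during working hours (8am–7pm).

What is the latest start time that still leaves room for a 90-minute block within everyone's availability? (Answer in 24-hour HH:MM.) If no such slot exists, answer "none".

08:10

Carlos free within 08:00–19:00: 08:00–11:50, 12:10–12:50, 15:40–19:00.
Rania free within 08:00–19:00: 08:00–09:40, 10:00–11:20, 11:40–15:00.
Carlos ∩ Rania: 08:00–09:40, 10:00–11:20, 11:40–11:50, 12:10–12:50.
Windows ≥ 90 min: 08:00–09:40.
Latest start in the last window 08:00–09:40 is 09:40 − 90 min = 08:10.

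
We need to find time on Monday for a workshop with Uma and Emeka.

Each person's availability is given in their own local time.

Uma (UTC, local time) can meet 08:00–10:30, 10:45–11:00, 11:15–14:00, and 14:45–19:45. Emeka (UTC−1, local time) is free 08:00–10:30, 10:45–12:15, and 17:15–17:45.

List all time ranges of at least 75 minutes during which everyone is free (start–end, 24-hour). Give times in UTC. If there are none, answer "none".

Uma → UTC: 08:00–10:30, 10:45–11:00, 11:15–14:00, 14:45–19:45.
Emeka → UTC: 09:00–11:30, 11:45–13:15, 18:15–18:45.
Uma ∩ Emeka: 09:00–10:30, 10:45–11:00, 11:15–11:30, 11:45–13:15, 18:15–18:45.
Windows ≥ 75 min: 09:00–10:30, 11:45–13:15.

09:00–10:30, 11:45–13:15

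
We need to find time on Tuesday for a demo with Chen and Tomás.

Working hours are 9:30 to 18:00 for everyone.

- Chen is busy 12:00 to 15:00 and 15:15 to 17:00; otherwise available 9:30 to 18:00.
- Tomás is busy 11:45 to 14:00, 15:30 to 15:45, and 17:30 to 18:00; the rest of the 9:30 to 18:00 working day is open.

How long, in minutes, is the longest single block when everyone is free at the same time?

135 minutes

Chen free within 09:30–18:00: 09:30–12:00, 15:00–15:15, 17:00–18:00.
Tomás free within 09:30–18:00: 09:30–11:45, 14:00–15:30, 15:45–17:30.
Chen ∩ Tomás: 09:30–11:45, 15:00–15:15, 17:00–17:30.
Common window lengths: 135, 15, 30 min; longest is 135.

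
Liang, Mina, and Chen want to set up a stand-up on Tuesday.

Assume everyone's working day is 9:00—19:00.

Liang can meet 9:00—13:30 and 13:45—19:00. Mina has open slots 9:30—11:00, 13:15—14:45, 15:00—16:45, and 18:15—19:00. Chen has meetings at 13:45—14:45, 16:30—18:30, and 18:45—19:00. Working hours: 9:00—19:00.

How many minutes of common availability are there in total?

Chen free within 09:00–19:00: 09:00–13:45, 14:45–16:30, 18:30–18:45.
Liang ∩ Mina: 09:30–11:00, 13:15–13:30, 13:45–14:45, 15:00–16:45, 18:15–19:00.
Liang ∩ Mina ∩ Chen: 09:30–11:00, 13:15–13:30, 15:00–16:30, 18:30–18:45.
Total common minutes: 90 + 15 + 90 + 15 = 210.

210 minutes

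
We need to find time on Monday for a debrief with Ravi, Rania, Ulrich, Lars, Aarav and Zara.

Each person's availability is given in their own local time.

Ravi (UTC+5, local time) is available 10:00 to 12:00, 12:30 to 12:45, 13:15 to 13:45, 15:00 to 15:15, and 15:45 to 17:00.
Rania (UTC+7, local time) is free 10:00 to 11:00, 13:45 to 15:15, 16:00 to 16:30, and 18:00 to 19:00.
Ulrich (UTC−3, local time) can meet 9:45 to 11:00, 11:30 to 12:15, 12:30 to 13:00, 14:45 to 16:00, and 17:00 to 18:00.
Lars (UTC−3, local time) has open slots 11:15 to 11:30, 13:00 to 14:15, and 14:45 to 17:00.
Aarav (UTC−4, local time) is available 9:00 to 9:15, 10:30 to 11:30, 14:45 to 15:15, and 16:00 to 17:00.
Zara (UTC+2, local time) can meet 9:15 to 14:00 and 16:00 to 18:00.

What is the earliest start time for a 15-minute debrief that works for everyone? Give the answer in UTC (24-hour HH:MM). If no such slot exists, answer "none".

Ravi → UTC: 05:00–07:00, 07:30–07:45, 08:15–08:45, 10:00–10:15, 10:45–12:00.
Rania → UTC: 03:00–04:00, 06:45–08:15, 09:00–09:30, 11:00–12:00.
Ulrich → UTC: 12:45–14:00, 14:30–15:15, 15:30–16:00, 17:45–19:00, 20:00–21:00.
Lars → UTC: 14:15–14:30, 16:00–17:15, 17:45–20:00.
Aarav → UTC: 13:00–13:15, 14:30–15:30, 18:45–19:15, 20:00–21:00.
Zara → UTC: 07:15–12:00, 14:00–16:00.
Ravi ∩ Rania: 06:45–07:00, 07:30–07:45, 11:00–12:00.
Ravi ∩ Rania ∩ Ulrich: (none).
Ravi ∩ Rania ∩ Ulrich ∩ Lars: (none).
Ravi ∩ Rania ∩ Ulrich ∩ Lars ∩ Aarav: (none).
Ravi ∩ Rania ∩ Ulrich ∩ Lars ∩ Aarav ∩ Zara: (none).
Windows ≥ 15 min: (none).

none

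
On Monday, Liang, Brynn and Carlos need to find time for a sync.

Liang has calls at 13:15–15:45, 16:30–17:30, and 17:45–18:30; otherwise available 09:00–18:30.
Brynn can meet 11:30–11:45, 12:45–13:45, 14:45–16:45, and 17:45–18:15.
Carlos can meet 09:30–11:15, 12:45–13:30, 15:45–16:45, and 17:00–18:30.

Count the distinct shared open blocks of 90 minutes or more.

0

Liang free within 09:00–18:30: 09:00–13:15, 15:45–16:30, 17:30–17:45.
Liang ∩ Brynn: 11:30–11:45, 12:45–13:15, 15:45–16:30.
Liang ∩ Brynn ∩ Carlos: 12:45–13:15, 15:45–16:30.
Windows ≥ 90 min: (none).
That's 0 windows.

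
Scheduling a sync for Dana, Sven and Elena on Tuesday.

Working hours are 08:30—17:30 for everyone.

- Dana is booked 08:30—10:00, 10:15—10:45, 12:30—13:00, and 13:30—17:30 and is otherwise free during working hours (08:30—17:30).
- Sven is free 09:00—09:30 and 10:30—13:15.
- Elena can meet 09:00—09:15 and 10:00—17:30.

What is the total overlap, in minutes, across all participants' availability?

Dana free within 08:30–17:30: 10:00–10:15, 10:45–12:30, 13:00–13:30.
Dana ∩ Sven: 10:45–12:30, 13:00–13:15.
Dana ∩ Sven ∩ Elena: 10:45–12:30, 13:00–13:15.
Total common minutes: 105 + 15 = 120.

120 minutes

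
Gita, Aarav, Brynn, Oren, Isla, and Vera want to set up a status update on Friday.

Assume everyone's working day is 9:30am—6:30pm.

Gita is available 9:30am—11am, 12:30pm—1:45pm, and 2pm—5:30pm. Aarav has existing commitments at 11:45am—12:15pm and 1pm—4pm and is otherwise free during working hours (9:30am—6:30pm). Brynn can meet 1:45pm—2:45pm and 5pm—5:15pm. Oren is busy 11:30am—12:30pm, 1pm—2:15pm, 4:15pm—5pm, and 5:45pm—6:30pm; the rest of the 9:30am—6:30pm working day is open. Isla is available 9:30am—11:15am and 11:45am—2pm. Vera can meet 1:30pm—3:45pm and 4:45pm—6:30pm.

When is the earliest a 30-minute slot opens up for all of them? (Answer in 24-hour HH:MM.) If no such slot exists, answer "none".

Aarav free within 09:30–18:30: 09:30–11:45, 12:15–13:00, 16:00–18:30.
Oren free within 09:30–18:30: 09:30–11:30, 12:30–13:00, 14:15–16:15, 17:00–17:45.
Gita ∩ Aarav: 09:30–11:00, 12:30–13:00, 16:00–17:30.
Gita ∩ Aarav ∩ Brynn: 17:00–17:15.
Gita ∩ Aarav ∩ Brynn ∩ Oren: 17:00–17:15.
Gita ∩ Aarav ∩ Brynn ∩ Oren ∩ Isla: (none).
Gita ∩ Aarav ∩ Brynn ∩ Oren ∩ Isla ∩ Vera: (none).
Windows ≥ 30 min: (none).

none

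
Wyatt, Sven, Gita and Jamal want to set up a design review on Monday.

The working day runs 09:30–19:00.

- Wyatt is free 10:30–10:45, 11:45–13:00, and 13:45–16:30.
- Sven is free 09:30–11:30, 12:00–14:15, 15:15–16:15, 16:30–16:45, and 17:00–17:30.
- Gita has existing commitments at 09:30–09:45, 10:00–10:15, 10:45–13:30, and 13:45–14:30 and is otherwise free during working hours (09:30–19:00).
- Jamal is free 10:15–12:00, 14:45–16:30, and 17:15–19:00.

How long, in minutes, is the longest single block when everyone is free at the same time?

Gita free within 09:30–19:00: 09:45–10:00, 10:15–10:45, 13:30–13:45, 14:30–19:00.
Wyatt ∩ Sven: 10:30–10:45, 12:00–13:00, 13:45–14:15, 15:15–16:15.
Wyatt ∩ Sven ∩ Gita: 10:30–10:45, 15:15–16:15.
Wyatt ∩ Sven ∩ Gita ∩ Jamal: 10:30–10:45, 15:15–16:15.
Common window lengths: 15, 60 min; longest is 60.

60 minutes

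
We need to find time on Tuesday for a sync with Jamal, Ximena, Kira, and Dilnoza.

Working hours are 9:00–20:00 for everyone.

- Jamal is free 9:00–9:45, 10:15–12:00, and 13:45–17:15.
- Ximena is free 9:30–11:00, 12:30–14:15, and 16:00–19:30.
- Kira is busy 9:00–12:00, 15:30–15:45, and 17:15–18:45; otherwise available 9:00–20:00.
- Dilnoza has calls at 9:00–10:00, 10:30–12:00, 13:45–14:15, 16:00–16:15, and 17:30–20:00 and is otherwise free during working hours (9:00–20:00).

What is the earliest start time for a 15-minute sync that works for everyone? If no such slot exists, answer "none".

16:15

Kira free within 09:00–20:00: 12:00–15:30, 15:45–17:15, 18:45–20:00.
Dilnoza free within 09:00–20:00: 10:00–10:30, 12:00–13:45, 14:15–16:00, 16:15–17:30.
Jamal ∩ Ximena: 09:30–09:45, 10:15–11:00, 13:45–14:15, 16:00–17:15.
Jamal ∩ Ximena ∩ Kira: 13:45–14:15, 16:00–17:15.
Jamal ∩ Ximena ∩ Kira ∩ Dilnoza: 16:15–17:15.
Windows ≥ 15 min: 16:15–17:15.
Earliest such window starts at 16:15.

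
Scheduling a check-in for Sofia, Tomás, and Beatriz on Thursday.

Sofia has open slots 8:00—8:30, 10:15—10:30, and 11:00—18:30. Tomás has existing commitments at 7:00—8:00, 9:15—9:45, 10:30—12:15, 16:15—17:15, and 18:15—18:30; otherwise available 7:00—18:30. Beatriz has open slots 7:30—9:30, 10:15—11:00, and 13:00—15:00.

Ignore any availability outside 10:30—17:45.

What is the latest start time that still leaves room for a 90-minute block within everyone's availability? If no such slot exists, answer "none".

13:30

Tomás free within 07:00–18:30: 08:00–09:15, 09:45–10:30, 12:15–16:15, 17:15–18:15.
Sofia ∩ Tomás: 08:00–08:30, 10:15–10:30, 12:15–16:15, 17:15–18:15.
Sofia ∩ Tomás ∩ Beatriz: 08:00–08:30, 10:15–10:30, 13:00–15:00.
Restricted to 10:30–17:45: 13:00–15:00.
Windows ≥ 90 min: 13:00–15:00.
Latest start in the last window 13:00–15:00 is 15:00 − 90 min = 13:30.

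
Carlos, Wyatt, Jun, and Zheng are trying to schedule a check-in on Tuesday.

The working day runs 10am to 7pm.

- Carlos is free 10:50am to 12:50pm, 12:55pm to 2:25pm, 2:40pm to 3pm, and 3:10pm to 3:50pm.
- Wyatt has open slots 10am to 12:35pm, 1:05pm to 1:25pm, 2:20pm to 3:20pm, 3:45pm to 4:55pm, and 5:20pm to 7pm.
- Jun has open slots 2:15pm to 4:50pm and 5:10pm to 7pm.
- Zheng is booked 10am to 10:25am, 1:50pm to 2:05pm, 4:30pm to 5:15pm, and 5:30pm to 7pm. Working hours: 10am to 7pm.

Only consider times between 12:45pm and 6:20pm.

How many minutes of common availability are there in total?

Zheng free within 10:00–19:00: 10:25–13:50, 14:05–16:30, 17:15–17:30.
Carlos ∩ Wyatt: 10:50–12:35, 13:05–13:25, 14:20–14:25, 14:40–15:00, 15:10–15:20, 15:45–15:50.
Carlos ∩ Wyatt ∩ Jun: 14:20–14:25, 14:40–15:00, 15:10–15:20, 15:45–15:50.
Carlos ∩ Wyatt ∩ Jun ∩ Zheng: 14:20–14:25, 14:40–15:00, 15:10–15:20, 15:45–15:50.
Restricted to 12:45–18:20: 14:20–14:25, 14:40–15:00, 15:10–15:20, 15:45–15:50.
Total common minutes: 5 + 20 + 10 + 5 = 40.

40 minutes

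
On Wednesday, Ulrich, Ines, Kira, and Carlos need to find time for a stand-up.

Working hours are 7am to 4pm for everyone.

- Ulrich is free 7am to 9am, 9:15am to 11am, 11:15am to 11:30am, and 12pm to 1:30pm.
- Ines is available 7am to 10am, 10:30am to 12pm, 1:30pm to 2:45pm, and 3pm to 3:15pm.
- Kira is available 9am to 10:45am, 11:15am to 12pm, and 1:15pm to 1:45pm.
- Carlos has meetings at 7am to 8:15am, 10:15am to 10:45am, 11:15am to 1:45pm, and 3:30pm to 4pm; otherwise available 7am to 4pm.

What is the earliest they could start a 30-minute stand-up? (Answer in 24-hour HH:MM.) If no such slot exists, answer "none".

09:15

Carlos free within 07:00–16:00: 08:15–10:15, 10:45–11:15, 13:45–15:30.
Ulrich ∩ Ines: 07:00–09:00, 09:15–10:00, 10:30–11:00, 11:15–11:30.
Ulrich ∩ Ines ∩ Kira: 09:15–10:00, 10:30–10:45, 11:15–11:30.
Ulrich ∩ Ines ∩ Kira ∩ Carlos: 09:15–10:00.
Windows ≥ 30 min: 09:15–10:00.
Earliest such window starts at 09:15.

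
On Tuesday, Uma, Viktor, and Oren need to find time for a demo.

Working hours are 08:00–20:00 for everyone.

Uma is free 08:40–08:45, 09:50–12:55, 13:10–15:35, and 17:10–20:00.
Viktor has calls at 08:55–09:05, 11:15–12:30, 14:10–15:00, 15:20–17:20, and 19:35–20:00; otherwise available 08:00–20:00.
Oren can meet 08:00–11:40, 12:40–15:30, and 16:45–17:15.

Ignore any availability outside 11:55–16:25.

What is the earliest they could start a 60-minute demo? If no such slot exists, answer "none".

13:10

Viktor free within 08:00–20:00: 08:00–08:55, 09:05–11:15, 12:30–14:10, 15:00–15:20, 17:20–19:35.
Uma ∩ Viktor: 08:40–08:45, 09:50–11:15, 12:30–12:55, 13:10–14:10, 15:00–15:20, 17:20–19:35.
Uma ∩ Viktor ∩ Oren: 08:40–08:45, 09:50–11:15, 12:40–12:55, 13:10–14:10, 15:00–15:20.
Restricted to 11:55–16:25: 12:40–12:55, 13:10–14:10, 15:00–15:20.
Windows ≥ 60 min: 13:10–14:10.
Earliest such window starts at 13:10.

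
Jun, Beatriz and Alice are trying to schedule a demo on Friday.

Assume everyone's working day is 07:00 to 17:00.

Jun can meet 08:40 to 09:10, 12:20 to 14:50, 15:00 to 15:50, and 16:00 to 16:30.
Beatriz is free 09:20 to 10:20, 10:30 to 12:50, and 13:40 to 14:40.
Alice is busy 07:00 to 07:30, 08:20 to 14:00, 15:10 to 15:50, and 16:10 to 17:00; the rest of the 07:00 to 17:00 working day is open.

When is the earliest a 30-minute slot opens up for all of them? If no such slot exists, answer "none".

14:00

Alice free within 07:00–17:00: 07:30–08:20, 14:00–15:10, 15:50–16:10.
Jun ∩ Beatriz: 12:20–12:50, 13:40–14:40.
Jun ∩ Beatriz ∩ Alice: 14:00–14:40.
Windows ≥ 30 min: 14:00–14:40.
Earliest such window starts at 14:00.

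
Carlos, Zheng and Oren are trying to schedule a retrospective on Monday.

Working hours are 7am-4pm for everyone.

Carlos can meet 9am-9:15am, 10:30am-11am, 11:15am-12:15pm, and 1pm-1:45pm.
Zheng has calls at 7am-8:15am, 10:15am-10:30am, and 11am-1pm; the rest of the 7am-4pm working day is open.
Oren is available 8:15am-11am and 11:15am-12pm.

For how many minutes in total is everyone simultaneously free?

Zheng free within 07:00–16:00: 08:15–10:15, 10:30–11:00, 13:00–16:00.
Carlos ∩ Zheng: 09:00–09:15, 10:30–11:00, 13:00–13:45.
Carlos ∩ Zheng ∩ Oren: 09:00–09:15, 10:30–11:00.
Total common minutes: 15 + 30 = 45.

45 minutes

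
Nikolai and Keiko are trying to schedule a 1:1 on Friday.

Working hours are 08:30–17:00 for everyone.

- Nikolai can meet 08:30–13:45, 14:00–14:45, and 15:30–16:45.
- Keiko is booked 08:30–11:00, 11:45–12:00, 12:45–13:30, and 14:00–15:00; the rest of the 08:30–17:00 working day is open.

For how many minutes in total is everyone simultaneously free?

Keiko free within 08:30–17:00: 11:00–11:45, 12:00–12:45, 13:30–14:00, 15:00–17:00.
Nikolai ∩ Keiko: 11:00–11:45, 12:00–12:45, 13:30–13:45, 15:30–16:45.
Total common minutes: 45 + 45 + 15 + 75 = 180.

180 minutes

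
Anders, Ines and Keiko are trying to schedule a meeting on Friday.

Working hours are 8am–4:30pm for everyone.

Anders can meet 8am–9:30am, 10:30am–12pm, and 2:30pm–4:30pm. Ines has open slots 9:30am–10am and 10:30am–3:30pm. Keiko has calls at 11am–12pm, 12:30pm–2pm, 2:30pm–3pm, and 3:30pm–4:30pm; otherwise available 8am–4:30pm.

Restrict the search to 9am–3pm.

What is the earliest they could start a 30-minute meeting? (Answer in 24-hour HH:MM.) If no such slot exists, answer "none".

10:30

Keiko free within 08:00–16:30: 08:00–11:00, 12:00–12:30, 14:00–14:30, 15:00–15:30.
Anders ∩ Ines: 10:30–12:00, 14:30–15:30.
Anders ∩ Ines ∩ Keiko: 10:30–11:00, 15:00–15:30.
Restricted to 09:00–15:00: 10:30–11:00.
Windows ≥ 30 min: 10:30–11:00.
Earliest such window starts at 10:30.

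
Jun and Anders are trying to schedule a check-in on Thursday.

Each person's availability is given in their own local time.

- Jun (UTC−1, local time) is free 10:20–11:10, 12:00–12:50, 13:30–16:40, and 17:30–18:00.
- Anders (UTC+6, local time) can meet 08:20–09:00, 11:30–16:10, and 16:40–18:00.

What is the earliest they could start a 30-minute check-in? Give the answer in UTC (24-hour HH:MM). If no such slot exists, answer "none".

11:20

Jun → UTC: 11:20–12:10, 13:00–13:50, 14:30–17:40, 18:30–19:00.
Anders → UTC: 02:20–03:00, 05:30–10:10, 10:40–12:00.
Jun ∩ Anders: 11:20–12:00.
Windows ≥ 30 min: 11:20–12:00.
Earliest such window starts at 11:20.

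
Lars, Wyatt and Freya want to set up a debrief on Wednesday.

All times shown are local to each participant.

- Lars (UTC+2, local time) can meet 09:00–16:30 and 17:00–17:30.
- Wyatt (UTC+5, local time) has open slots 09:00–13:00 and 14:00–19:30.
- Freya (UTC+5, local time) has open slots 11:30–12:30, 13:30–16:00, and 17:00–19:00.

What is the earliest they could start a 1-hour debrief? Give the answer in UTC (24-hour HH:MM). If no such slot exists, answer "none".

Lars → UTC: 07:00–14:30, 15:00–15:30.
Wyatt → UTC: 04:00–08:00, 09:00–14:30.
Freya → UTC: 06:30–07:30, 08:30–11:00, 12:00–14:00.
Lars ∩ Wyatt: 07:00–08:00, 09:00–14:30.
Lars ∩ Wyatt ∩ Freya: 07:00–07:30, 09:00–11:00, 12:00–14:00.
Windows ≥ 60 min: 09:00–11:00, 12:00–14:00.
Earliest such window starts at 09:00.

09:00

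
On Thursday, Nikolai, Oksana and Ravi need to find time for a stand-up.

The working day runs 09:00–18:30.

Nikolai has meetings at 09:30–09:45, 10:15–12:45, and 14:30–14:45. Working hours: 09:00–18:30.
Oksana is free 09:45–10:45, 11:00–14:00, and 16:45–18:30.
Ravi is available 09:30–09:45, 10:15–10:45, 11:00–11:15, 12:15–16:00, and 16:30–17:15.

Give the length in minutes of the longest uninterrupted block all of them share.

75 minutes

Nikolai free within 09:00–18:30: 09:00–09:30, 09:45–10:15, 12:45–14:30, 14:45–18:30.
Nikolai ∩ Oksana: 09:45–10:15, 12:45–14:00, 16:45–18:30.
Nikolai ∩ Oksana ∩ Ravi: 12:45–14:00, 16:45–17:15.
Common window lengths: 75, 30 min; longest is 75.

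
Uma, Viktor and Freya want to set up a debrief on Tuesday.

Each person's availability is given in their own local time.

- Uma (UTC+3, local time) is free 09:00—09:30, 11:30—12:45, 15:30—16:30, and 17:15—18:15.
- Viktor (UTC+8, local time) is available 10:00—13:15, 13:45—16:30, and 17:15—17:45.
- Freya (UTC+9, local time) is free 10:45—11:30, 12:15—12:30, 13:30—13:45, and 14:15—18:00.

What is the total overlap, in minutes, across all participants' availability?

Uma → UTC: 06:00–06:30, 08:30–09:45, 12:30–13:30, 14:15–15:15.
Viktor → UTC: 02:00–05:15, 05:45–08:30, 09:15–09:45.
Freya → UTC: 01:45–02:30, 03:15–03:30, 04:30–04:45, 05:15–09:00.
Uma ∩ Viktor: 06:00–06:30, 09:15–09:45.
Uma ∩ Viktor ∩ Freya: 06:00–06:30.
Total common minutes: 30.

30 minutes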